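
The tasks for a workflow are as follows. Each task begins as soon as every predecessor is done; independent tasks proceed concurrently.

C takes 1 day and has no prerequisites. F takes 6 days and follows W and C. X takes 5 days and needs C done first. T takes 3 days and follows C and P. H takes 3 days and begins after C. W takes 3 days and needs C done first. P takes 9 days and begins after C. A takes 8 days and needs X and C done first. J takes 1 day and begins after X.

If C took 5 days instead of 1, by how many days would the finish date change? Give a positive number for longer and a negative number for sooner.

4

The binding path is C→X→A = 1+5+8 = 14; finish at 14 days.
C lies on that path, so at 5 days the path becomes 18 days.
The critical path is still C→X→A; finish is now 18 days.
Change in finish: 18 − 14 = +4 days.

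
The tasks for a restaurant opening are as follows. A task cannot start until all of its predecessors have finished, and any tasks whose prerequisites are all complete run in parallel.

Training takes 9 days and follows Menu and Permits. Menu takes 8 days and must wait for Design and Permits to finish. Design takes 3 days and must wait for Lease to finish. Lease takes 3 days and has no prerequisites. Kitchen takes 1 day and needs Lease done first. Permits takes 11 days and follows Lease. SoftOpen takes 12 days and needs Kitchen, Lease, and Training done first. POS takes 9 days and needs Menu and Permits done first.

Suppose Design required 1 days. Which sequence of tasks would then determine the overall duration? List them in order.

Lease, Permits, Menu, Training, SoftOpen

Critical path before the change: Lease→Permits→Menu→Training→SoftOpen = 3+11+8+9+12 = 43 giving 43 days.
Design is off the critical path — its longest chain is 35 days, giving 8 of slack.
The critical path is still Lease→Permits→Menu→Training→SoftOpen; finish is now 43 days.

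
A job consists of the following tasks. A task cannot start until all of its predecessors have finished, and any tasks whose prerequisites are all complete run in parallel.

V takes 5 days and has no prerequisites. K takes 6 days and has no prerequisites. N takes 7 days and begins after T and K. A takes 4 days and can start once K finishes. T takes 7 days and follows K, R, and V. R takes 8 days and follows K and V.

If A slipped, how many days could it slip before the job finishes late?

18

Critical path: K→R→T→N = 6+8+7+7 = 28, so the finish is 28 days.
The longest chain containing A totals 10 days.
Float = 28 − 10 = 18.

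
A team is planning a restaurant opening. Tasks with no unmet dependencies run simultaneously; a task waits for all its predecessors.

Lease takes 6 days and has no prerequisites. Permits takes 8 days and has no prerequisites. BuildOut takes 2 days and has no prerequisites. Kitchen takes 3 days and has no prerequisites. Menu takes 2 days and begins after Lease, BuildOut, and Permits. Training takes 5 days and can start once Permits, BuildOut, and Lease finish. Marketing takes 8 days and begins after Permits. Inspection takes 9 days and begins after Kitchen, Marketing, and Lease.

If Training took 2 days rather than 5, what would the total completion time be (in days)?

25

Actual critical path: Permits→Marketing→Inspection = 8+8+9 = 25 ⇒ 25 days.
Training has 12 days of float (longest path through it is 13).
No other chain overtakes it, so the finish is 25 days.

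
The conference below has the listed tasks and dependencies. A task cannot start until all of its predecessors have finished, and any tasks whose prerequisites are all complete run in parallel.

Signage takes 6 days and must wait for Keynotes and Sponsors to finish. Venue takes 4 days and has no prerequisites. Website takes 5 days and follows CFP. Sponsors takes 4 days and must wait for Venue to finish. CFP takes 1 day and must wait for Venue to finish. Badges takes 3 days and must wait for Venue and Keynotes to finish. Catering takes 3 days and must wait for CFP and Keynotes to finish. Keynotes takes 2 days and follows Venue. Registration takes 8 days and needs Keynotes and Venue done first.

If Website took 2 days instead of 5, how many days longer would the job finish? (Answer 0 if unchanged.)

0

Baseline: Venue→Keynotes→Registration = 4+2+8 = 14 → 14 days.
Website has 4 days of float (longest path through it is 10).
The critical path is still Venue→Keynotes→Registration; finish is now 14 days.
Change in finish: 14 − 14 = +0 days.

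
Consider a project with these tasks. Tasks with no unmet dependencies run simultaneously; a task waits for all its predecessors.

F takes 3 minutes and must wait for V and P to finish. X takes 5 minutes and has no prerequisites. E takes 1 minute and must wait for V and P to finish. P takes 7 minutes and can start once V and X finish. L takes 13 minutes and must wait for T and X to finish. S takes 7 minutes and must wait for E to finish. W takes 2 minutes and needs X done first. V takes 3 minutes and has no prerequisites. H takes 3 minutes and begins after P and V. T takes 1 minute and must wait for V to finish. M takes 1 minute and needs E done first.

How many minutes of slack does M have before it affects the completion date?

X→P→E→S = 5+7+1+7 = 20 sets the makespan at 20 minutes.
Longest path through M: 14 minutes (earliest finish 14, latest finish 20).
Slack of M = 19 − 13 = 6 minutes.

6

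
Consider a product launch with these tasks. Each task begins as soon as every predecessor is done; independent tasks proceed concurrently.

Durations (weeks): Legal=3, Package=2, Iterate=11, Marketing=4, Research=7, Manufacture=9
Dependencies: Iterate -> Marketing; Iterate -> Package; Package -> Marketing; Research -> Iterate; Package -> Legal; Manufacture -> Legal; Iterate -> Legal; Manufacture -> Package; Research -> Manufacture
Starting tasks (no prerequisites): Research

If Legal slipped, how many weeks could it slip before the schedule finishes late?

1

The longest chain is Research→Iterate→Package→Marketing = 7+11+2+4 = 24; overall finish 24 weeks.
The longest chain containing Legal totals 23 weeks.
So Legal can slip 24 − 23 = 1 week.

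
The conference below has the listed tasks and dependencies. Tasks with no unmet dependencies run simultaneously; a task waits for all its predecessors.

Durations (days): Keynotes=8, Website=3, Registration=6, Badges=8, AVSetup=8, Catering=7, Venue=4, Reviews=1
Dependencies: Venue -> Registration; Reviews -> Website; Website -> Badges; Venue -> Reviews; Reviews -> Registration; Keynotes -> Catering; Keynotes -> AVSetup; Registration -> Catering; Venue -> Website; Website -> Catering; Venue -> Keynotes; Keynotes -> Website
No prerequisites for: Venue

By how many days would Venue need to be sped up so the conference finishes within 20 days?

Current finish: 23 days; target: 20.
Venue is on every critical path, so each day cut from Venue cuts the finish by one (this holds down to a finish of 20).
Need 23 − 20 = 3 days off Venue → Venue becomes 1 day, finish becomes 20.

3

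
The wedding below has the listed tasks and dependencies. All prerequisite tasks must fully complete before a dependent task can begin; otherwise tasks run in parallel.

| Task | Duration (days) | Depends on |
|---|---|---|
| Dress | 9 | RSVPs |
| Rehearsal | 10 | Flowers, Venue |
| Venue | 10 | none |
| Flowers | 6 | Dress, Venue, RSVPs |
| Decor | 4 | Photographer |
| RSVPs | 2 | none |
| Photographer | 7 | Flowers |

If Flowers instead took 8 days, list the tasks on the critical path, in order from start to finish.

RSVPs, Dress, Flowers, Photographer, Decor

Actual critical path: RSVPs→Dress→Flowers→Photographer→Decor = 2+9+6+7+4 = 28 ⇒ 28 days.
Flowers is on the critical path; changing it to 8 makes that path 30 days.
No other chain overtakes it, so the finish is 30 days.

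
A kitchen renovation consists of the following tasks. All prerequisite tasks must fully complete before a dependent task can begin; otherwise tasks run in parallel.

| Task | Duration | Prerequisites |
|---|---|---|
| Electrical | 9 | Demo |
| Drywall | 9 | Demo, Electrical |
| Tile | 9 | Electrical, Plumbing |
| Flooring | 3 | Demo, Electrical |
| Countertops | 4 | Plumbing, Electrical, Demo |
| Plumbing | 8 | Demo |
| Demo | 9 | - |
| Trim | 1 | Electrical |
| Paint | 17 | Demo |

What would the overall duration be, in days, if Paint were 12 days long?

The binding path is Demo→Electrical→Drywall = 9+9+9 = 27; finish at 27 days.
Paint is off the critical path — its longest chain is 26 days, giving 1 of slack.
The critical path is still Demo→Electrical→Drywall; finish is now 27 days.

27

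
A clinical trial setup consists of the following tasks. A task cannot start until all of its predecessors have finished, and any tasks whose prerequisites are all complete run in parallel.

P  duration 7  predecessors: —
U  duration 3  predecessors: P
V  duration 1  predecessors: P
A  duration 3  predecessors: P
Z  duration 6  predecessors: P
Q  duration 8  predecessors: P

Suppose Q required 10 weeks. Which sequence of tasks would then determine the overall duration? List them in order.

P, Q

Actual critical path: P→Q = 7+8 = 15 ⇒ 15 weeks.
Q is on the critical path; changing it to 10 makes that path 17 weeks.
The critical path is still P→Q; finish is now 17 weeks.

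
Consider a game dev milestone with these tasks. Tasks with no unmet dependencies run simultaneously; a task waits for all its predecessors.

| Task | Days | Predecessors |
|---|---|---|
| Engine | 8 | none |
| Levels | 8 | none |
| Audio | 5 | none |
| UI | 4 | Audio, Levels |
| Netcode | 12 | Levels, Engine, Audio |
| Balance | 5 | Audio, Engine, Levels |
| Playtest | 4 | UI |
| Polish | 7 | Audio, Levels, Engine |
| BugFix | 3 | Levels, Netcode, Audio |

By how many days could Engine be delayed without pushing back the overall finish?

Critical path: Engine→Netcode→BugFix = 8+12+3 = 23, so the finish is 23 days.
Longest path through Engine: 23 days (earliest finish 8, latest finish 8).
So Engine can slip 8 − 8 = 0 days.

0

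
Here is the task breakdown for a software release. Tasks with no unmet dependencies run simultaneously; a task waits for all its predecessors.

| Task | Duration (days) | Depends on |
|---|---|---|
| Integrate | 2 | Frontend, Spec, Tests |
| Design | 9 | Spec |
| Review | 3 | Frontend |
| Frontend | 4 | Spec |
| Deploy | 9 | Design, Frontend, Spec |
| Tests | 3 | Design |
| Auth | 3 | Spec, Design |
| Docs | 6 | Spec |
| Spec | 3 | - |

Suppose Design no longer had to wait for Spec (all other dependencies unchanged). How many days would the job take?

18

With the dependency in place, Spec→Design→Deploy = 3+9+9 = 21 sets the finish at 21 days.
Without Spec→Design, Design's earliest start moves from 3 to 0.
After: Design→Deploy = 9+9 = 18 → 18 days.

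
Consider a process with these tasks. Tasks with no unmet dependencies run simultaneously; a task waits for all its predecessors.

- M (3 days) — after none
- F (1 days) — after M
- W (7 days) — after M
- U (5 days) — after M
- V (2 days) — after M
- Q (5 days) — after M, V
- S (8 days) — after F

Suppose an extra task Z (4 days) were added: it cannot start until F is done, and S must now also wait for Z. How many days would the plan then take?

Originally the plan takes 12 days.
With Z inserted, S now waits for max(F, Z).
New critical path: M→F→Z→S = 3+1+4+8 = 16 ⇒ 16 days.

16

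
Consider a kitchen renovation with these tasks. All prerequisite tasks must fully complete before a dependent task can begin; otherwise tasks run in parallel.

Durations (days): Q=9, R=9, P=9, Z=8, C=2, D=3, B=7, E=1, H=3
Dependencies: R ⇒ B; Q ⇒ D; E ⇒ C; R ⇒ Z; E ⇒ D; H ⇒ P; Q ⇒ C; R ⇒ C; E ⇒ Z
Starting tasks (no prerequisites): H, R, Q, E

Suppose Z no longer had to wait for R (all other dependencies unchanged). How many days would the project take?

Original critical path: R→Z = 9+8 = 17 ⇒ 17 days.
Without R→Z, Z's earliest start moves from 9 to 1.
New critical path: R→B = 9+7 = 16 ⇒ 16 days.

16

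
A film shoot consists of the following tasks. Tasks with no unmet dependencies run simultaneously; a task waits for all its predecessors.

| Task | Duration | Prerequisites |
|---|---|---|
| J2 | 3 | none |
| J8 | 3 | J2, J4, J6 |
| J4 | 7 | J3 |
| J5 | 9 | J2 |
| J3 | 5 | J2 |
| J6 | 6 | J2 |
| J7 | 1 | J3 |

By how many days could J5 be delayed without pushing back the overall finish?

The longest chain is J2→J3→J4→J8 = 3+5+7+3 = 18; overall finish 18 days.
Longest path through J5: 12 days (earliest finish 12, latest finish 18).
So J5 can slip 18 − 12 = 6 days.

6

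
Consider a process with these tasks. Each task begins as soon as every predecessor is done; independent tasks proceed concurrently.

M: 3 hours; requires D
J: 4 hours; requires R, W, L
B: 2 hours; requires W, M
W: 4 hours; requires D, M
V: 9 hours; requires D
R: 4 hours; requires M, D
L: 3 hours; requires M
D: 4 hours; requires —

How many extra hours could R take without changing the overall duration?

0

The longest chain is D→M→R→J = 4+3+4+4 = 15; overall finish 15 hours.
R finishes as early as 11 and must finish by 11.
Slack of R = 7 − 7 = 0 hours.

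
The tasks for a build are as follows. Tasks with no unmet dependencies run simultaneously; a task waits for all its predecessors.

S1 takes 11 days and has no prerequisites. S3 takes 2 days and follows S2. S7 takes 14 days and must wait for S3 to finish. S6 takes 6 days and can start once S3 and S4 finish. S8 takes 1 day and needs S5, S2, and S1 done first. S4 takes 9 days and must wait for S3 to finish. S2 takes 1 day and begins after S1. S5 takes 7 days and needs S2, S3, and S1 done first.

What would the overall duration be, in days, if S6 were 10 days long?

Critical path before the change: S1→S2→S3→S4→S6 = 11+1+2+9+6 = 29 giving 29 days.
S6 is on the critical path; changing it to 10 makes that path 33 days.
The critical path is still S1→S2→S3→S4→S6; finish is now 33 days.

33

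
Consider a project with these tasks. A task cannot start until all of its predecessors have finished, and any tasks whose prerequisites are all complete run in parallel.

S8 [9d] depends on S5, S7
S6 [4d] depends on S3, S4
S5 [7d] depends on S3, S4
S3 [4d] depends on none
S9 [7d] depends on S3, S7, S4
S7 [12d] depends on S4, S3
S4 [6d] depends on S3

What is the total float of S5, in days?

The longest chain is S3→S4→S7→S8 = 4+6+12+9 = 31; overall finish 31 days.
S5 finishes as early as 17 and must finish by 22.
So S5 can slip 22 − 17 = 5 days.

5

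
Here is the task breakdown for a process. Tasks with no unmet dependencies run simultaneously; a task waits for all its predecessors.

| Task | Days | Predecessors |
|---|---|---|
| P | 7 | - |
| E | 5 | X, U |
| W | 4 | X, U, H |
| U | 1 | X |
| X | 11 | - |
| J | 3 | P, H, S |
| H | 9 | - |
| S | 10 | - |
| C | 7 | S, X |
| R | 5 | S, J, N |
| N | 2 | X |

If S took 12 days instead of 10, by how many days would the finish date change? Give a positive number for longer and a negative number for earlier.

Baseline: S→J→R = 10+3+5 = 18 → 18 days.
S lies on that path, so at 12 days the path becomes 20 days.
That remains the longest chain; total 20 days.
Change in finish: 20 − 18 = +2 days.

2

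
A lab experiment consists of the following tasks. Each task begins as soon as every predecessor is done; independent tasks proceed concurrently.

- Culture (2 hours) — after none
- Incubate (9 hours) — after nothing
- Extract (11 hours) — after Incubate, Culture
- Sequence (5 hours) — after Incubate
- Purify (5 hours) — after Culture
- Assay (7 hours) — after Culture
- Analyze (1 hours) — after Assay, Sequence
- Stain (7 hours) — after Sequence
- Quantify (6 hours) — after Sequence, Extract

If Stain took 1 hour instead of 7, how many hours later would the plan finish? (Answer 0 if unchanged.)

Critical path before the change: Incubate→Extract→Quantify = 9+11+6 = 26 giving 26 hours.
Stain has 5 hours of float (longest path through it is 21).
The critical path is still Incubate→Extract→Quantify; finish is now 26 hours.
Change in finish: 26 − 26 = +0 hours.

0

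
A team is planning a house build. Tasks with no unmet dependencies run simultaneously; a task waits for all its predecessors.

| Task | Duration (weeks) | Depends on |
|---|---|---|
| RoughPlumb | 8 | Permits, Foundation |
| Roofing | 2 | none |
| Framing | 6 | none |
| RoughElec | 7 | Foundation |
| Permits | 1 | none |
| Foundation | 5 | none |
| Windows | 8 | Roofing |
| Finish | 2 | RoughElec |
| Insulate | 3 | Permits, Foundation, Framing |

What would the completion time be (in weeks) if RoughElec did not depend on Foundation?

13

With the dependency in place, Foundation→RoughElec→Finish = 5+7+2 = 14 sets the finish at 14 weeks.
Without Foundation→RoughElec, RoughElec's earliest start moves from 5 to 0.
After: Foundation→RoughPlumb = 5+8 = 13 → 13 weeks.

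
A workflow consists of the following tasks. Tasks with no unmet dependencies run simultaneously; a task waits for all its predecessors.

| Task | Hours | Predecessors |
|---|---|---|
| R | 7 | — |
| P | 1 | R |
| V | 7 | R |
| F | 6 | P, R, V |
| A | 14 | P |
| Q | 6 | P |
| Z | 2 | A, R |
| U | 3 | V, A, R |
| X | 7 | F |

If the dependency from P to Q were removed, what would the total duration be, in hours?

27

Before: longest chain R→V→F→X = 7+7+6+7 = 27, finish 27.
Without P→Q, Q's earliest start moves from 8 to 0.
After: R→V→F→X = 7+7+6+7 = 27 → 27 hours.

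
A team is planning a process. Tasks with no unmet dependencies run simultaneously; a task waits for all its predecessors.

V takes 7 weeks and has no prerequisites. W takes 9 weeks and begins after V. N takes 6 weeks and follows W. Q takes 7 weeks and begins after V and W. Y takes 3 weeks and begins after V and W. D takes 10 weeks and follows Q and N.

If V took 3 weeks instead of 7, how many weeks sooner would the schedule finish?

4

The binding path is V→W→Q→D = 7+9+7+10 = 33; finish at 33 weeks.
Since V is critical, the -4 change carries straight to that chain (now 29 weeks).
No other chain overtakes it, so the finish is 29 weeks.
Change in finish: 29 − 33 = -4 weeks.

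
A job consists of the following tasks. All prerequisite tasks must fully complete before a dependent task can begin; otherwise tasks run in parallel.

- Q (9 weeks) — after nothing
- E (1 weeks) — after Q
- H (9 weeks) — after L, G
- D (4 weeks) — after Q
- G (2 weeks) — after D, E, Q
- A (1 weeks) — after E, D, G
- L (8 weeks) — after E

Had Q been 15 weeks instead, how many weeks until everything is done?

As given, the longest chain is Q→E→L→H = 9+1+8+9 = 27, so the finish is 27 weeks.
Q lies on that path, so at 15 weeks the path becomes 33 weeks.
No other chain overtakes it, so the finish is 33 weeks.

33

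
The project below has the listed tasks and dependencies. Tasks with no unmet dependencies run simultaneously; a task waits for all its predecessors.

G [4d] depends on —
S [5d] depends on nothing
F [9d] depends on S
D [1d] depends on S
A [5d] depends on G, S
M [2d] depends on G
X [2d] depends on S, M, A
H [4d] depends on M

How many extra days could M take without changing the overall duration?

4

The longest chain is S→F = 5+9 = 14; overall finish 14 days.
The longest chain containing M totals 10 days.
So M can slip 10 − 6 = 4 days.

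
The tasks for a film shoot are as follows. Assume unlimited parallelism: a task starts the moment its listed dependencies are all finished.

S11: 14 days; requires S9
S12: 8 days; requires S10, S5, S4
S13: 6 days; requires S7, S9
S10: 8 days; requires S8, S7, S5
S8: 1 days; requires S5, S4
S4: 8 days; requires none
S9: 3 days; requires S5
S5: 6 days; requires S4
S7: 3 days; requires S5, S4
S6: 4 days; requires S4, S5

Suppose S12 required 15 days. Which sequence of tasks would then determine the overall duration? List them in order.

S4, S5, S7, S10, S12

Actual critical path: S4→S5→S7→S10→S12 = 8+6+3+8+8 = 33 ⇒ 33 days.
S12 is on the critical path; changing it to 15 makes that path 40 days.
No other chain overtakes it, so the finish is 40 days.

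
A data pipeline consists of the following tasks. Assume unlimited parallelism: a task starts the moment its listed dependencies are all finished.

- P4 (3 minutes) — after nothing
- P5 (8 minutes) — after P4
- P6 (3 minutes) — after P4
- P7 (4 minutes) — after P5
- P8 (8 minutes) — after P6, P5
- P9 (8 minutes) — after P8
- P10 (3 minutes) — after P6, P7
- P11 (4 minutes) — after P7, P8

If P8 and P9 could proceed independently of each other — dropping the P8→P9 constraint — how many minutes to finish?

Original critical path: P4→P5→P8→P9 = 3+8+8+8 = 27 ⇒ 27 minutes.
Without P8→P9, P9's earliest start moves from 19 to 0.
New critical path: P4→P5→P8→P11 = 3+8+8+4 = 23 ⇒ 23 minutes.

23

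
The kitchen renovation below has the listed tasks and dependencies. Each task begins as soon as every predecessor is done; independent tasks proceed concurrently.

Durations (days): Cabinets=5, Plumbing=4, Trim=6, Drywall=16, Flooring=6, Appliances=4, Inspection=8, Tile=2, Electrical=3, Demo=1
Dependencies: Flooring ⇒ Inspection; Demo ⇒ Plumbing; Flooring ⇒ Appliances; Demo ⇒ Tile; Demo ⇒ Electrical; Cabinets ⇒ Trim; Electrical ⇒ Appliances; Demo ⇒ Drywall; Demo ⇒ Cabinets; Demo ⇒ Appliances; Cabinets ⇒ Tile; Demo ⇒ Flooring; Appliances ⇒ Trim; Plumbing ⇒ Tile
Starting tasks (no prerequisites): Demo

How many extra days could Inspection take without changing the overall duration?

The longest chain is Demo→Drywall = 1+16 = 17; overall finish 17 days.
Inspection finishes as early as 15 and must finish by 17.
Float = 17 − 15 = 2.

2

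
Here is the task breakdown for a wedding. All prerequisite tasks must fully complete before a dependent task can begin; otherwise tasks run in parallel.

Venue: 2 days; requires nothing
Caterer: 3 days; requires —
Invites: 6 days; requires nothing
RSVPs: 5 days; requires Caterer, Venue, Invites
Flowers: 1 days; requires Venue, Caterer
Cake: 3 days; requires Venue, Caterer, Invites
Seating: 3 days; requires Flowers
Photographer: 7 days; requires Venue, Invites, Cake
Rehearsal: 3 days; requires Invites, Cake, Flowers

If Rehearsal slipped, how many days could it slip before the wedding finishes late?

4

Invites→Cake→Photographer = 6+3+7 = 16 sets the makespan at 16 days.
Rehearsal finishes as early as 12 and must finish by 16.
Float = 16 − 12 = 4.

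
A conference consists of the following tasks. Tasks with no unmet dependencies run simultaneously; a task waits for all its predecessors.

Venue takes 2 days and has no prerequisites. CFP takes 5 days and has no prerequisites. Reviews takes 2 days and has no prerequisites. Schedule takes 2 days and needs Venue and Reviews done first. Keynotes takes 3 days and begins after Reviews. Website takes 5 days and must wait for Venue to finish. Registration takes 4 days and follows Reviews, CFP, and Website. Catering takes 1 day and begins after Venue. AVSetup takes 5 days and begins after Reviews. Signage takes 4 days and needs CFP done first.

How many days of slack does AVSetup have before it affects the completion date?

4

Critical path: Venue→Website→Registration = 2+5+4 = 11, so the finish is 11 days.
The longest chain containing AVSetup totals 7 days.
Float = 11 − 7 = 4.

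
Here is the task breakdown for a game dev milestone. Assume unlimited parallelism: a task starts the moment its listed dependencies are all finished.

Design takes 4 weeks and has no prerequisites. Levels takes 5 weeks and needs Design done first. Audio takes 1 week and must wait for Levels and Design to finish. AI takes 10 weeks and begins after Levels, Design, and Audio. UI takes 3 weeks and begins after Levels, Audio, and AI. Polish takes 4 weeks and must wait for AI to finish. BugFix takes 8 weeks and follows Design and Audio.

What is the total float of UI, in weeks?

1

Critical path: Design→Levels→Audio→AI→Polish = 4+5+1+10+4 = 24, so the finish is 24 weeks.
UI finishes as early as 23 and must finish by 24.
So UI can slip 24 − 23 = 1 week.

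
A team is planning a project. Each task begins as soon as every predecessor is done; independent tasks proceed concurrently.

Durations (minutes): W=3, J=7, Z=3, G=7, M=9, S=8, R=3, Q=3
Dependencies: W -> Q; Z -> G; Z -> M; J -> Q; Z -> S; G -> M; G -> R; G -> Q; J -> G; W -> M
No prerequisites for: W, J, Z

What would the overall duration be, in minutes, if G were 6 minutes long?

As given, the longest chain is J→G→M = 7+7+9 = 23, so the finish is 23 minutes.
G lies on that path, so at 6 minutes the path becomes 22 minutes.
The critical path is still J→G→M; finish is now 22 minutes.

22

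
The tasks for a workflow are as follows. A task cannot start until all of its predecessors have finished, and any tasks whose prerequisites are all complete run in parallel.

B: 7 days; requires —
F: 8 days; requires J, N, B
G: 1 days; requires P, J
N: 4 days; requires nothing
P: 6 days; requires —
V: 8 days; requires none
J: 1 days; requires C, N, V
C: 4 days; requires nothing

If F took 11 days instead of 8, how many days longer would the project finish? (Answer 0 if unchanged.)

3

Critical path before the change: V→J→F = 8+1+8 = 17 giving 17 days.
F lies on that path, so at 11 days the path becomes 20 days.
No other chain overtakes it, so the finish is 20 days.
Change in finish: 20 − 17 = +3 days.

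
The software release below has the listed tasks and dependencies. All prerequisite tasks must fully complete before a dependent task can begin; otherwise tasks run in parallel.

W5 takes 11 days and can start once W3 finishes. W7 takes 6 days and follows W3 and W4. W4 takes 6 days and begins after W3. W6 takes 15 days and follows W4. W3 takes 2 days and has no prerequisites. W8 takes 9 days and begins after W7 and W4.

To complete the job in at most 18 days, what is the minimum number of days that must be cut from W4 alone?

5

Current finish: 23 days; target: 18.
W4 is on every critical path, so each day cut from W4 cuts the finish by one (this holds down to a finish of 18).
Need 23 − 18 = 5 days off W4 → W4 becomes 1 day, finish becomes 18.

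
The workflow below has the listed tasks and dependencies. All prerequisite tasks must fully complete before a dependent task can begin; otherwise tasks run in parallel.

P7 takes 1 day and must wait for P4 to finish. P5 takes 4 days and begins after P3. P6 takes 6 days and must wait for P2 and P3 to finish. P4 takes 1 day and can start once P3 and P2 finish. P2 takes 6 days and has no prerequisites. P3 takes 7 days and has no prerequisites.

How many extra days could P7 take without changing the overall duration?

4

P3→P6 = 7+6 = 13 sets the makespan at 13 days.
P7 finishes as early as 9 and must finish by 13.
Float = 13 − 9 = 4.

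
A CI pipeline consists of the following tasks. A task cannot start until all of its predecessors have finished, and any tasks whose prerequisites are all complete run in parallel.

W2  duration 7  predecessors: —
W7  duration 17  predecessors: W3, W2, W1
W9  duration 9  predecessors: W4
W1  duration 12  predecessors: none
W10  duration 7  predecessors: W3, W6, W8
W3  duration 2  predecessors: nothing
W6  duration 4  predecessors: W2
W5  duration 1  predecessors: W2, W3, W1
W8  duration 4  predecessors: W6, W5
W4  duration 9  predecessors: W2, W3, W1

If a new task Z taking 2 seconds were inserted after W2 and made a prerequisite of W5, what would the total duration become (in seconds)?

Originally the plan takes 30 seconds.
With Z inserted, W5 now waits for max(W2, W3, W1, Z).
New critical path: W1→W4→W9 = 12+9+9 = 30 ⇒ 30 seconds.

30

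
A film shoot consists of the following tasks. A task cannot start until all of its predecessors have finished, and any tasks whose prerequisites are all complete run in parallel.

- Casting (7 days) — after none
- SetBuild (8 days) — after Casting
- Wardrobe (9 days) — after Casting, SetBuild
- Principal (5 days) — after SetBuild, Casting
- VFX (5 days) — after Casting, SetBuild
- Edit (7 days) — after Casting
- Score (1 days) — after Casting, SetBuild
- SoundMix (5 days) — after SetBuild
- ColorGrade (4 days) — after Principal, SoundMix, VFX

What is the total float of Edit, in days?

10

Casting→SetBuild→Wardrobe = 7+8+9 = 24 sets the makespan at 24 days.
Edit finishes as early as 14 and must finish by 24.
So Edit can slip 24 − 14 = 10 days.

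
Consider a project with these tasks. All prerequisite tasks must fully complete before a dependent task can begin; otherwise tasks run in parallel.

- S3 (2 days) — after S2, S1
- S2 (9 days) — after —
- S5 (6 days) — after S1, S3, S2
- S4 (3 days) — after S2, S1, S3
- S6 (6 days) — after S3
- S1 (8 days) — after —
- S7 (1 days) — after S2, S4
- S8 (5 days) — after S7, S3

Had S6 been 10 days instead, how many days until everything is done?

Baseline: S2→S3→S4→S7→S8 = 9+2+3+1+5 = 20 → 20 days.
S6 has 3 days of float (longest path through it is 17).
New critical path: S2→S3→S6 = 9+2+10 = 21 ⇒ 21 days.

21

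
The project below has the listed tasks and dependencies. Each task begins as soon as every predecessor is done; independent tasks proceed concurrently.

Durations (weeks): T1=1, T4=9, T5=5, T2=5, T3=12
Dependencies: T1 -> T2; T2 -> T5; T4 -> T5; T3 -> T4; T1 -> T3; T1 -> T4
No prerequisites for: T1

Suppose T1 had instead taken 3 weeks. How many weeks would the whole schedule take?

The binding path is T1→T3→T4→T5 = 1+12+9+5 = 27; finish at 27 weeks.
T1 is on the critical path; changing it to 3 makes that path 29 weeks.
The critical path is still T1→T3→T4→T5; finish is now 29 weeks.

29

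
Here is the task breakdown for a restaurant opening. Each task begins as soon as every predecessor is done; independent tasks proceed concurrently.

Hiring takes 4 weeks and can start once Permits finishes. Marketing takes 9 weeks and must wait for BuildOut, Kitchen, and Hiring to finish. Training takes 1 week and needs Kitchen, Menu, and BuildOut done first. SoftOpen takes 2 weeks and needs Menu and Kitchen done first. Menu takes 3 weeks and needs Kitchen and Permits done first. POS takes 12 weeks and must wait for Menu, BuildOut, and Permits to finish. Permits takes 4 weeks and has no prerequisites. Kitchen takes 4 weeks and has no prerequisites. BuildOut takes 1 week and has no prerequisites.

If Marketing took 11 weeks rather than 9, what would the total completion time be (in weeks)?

As given, the longest chain is Permits→Menu→POS = 4+3+12 = 19, so the finish is 19 weeks.
The longest path through Marketing is only 17 weeks, so Marketing has float 2.
New critical path: Permits→Hiring→Marketing = 4+4+11 = 19 ⇒ 19 weeks.

19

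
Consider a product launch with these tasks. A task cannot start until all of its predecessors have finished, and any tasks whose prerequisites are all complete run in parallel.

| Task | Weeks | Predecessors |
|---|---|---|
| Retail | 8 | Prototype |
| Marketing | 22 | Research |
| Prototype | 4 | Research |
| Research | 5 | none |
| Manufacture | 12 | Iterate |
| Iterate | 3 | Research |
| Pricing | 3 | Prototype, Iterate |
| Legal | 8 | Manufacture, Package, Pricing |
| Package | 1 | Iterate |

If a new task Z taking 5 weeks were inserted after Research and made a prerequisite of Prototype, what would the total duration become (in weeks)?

28

Originally the plan takes 28 weeks.
With Z inserted, Prototype now waits for max(Research, Z).
New critical path: Research→Iterate→Manufacture→Legal = 5+3+12+8 = 28 ⇒ 28 weeks.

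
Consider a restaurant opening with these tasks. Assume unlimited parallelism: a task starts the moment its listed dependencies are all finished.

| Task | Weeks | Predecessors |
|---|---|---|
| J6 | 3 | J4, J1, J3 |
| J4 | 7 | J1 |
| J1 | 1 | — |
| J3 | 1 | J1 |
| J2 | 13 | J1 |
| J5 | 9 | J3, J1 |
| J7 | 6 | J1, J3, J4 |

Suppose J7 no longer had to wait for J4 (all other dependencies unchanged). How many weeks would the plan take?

14

Original critical path: J1→J2 = 1+13 = 14 ⇒ 14 weeks.
Without J4→J7, J7's earliest start moves from 8 to 2.
New critical path: J1→J2 = 1+13 = 14 ⇒ 14 weeks.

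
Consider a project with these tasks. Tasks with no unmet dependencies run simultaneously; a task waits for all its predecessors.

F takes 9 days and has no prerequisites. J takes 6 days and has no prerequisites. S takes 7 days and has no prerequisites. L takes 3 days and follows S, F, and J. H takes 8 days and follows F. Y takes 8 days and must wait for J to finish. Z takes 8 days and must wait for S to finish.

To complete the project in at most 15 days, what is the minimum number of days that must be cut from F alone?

2

Current finish: 17 days; target: 15.
F is on every critical path, so each day cut from F cuts the finish by one (this holds down to a finish of 15).
Need 17 − 15 = 2 days off F → F becomes 7 days, finish becomes 15.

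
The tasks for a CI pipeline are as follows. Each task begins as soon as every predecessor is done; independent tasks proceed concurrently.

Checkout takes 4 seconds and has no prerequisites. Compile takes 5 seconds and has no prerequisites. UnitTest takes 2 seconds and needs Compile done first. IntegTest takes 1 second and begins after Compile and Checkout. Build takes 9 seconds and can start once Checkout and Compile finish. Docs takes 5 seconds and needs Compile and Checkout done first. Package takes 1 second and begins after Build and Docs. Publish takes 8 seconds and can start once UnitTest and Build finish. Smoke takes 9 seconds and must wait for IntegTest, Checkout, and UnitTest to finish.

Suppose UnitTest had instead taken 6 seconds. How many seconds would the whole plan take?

Baseline: Compile→Build→Publish = 5+9+8 = 22 → 22 seconds.
The longest path through UnitTest is only 16 seconds, so UnitTest has float 6.
No other chain overtakes it, so the finish is 22 seconds.

22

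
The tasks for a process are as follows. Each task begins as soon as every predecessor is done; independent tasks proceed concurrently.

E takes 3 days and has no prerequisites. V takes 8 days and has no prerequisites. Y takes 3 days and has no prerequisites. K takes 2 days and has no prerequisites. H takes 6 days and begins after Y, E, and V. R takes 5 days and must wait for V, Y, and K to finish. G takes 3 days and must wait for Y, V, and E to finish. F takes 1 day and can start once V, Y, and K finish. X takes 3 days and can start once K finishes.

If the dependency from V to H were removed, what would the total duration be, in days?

Before: longest chain V→H = 8+6 = 14, finish 14.
Without V→H, H's earliest start moves from 8 to 3.
New critical path: V→R = 8+5 = 13 ⇒ 13 days.

13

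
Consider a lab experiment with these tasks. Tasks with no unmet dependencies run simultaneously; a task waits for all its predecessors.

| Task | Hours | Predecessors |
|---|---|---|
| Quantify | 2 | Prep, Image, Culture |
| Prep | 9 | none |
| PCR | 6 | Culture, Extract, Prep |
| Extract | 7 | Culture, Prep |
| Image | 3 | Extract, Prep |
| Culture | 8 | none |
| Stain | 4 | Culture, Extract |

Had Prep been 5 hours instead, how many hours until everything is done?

21

The binding path is Prep→Extract→PCR = 9+7+6 = 22; finish at 22 hours.
Prep is on the critical path; changing it to 5 makes that path 18 hours.
The binding chain switches to Culture→Extract→PCR = 8+7+6 = 21; finish 21 hours.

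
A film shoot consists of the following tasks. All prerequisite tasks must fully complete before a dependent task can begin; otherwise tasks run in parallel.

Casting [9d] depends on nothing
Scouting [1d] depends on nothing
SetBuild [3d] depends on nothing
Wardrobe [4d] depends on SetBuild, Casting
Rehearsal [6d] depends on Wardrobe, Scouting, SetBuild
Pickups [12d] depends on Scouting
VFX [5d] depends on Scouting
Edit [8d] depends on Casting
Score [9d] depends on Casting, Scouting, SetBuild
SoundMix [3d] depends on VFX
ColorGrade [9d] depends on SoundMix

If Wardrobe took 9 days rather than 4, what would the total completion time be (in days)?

Baseline: Casting→Wardrobe→Rehearsal = 9+4+6 = 19 → 19 days.
Wardrobe lies on that path, so at 9 days the path becomes 24 days.
The critical path is still Casting→Wardrobe→Rehearsal; finish is now 24 days.

24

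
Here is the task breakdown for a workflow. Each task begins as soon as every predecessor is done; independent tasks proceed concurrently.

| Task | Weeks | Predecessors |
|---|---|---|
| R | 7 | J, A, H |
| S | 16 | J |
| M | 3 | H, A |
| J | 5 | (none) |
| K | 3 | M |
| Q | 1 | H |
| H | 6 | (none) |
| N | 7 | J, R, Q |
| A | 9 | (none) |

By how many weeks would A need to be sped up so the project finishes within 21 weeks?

Current finish: 23 weeks; target: 21.
A is on every critical path, so each week cut from A cuts the finish by one (this holds down to a finish of 21).
Need 23 − 21 = 2 weeks off A → A becomes 7 weeks, finish becomes 21.

2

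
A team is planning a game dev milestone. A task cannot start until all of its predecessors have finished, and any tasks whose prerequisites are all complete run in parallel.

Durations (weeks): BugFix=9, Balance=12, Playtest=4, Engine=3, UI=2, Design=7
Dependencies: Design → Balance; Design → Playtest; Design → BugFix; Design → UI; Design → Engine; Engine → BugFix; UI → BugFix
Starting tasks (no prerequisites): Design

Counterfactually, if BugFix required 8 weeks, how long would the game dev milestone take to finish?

As given, the longest chain is Design→Engine→BugFix = 7+3+9 = 19, so the finish is 19 weeks.
BugFix lies on that path, so at 8 weeks the path becomes 18 weeks.
Now Design→Balance = 7+12 = 19 is longest, so the finish becomes 19 weeks.

19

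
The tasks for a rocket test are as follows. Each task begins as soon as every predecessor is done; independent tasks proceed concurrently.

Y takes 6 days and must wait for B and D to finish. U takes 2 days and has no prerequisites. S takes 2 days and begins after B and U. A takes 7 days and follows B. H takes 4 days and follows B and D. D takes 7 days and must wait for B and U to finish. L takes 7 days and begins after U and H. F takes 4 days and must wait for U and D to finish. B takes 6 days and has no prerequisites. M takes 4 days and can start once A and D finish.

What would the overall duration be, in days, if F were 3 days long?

Critical path before the change: B→D→H→L = 6+7+4+7 = 24 giving 24 days.
The longest path through F is only 17 days, so F has float 7.
That remains the longest chain; total 24 days.

24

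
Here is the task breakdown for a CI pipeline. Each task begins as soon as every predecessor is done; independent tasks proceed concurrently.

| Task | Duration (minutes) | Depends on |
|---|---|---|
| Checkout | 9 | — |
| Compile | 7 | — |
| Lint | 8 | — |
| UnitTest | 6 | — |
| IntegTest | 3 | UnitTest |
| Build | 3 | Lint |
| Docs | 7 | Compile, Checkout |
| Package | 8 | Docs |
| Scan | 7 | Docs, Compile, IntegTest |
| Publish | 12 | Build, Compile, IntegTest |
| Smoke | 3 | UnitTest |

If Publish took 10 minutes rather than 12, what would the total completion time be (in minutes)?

The binding path is Checkout→Docs→Package = 9+7+8 = 24; finish at 24 minutes.
Publish has 1 minute of float (longest path through it is 23).
The critical path is still Checkout→Docs→Package; finish is now 24 minutes.

24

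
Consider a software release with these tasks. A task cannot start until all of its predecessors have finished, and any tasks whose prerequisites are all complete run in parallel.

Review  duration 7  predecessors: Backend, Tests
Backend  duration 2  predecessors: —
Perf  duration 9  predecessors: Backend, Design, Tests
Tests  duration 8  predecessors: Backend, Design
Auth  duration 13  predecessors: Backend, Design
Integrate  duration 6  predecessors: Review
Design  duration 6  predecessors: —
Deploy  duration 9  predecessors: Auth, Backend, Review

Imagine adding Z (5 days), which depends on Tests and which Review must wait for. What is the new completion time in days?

Originally the project takes 30 days.
With Z inserted, Review now waits for max(Backend, Tests, Z).
New critical path: Design→Tests→Z→Review→Deploy = 6+8+5+7+9 = 35 ⇒ 35 days.

35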